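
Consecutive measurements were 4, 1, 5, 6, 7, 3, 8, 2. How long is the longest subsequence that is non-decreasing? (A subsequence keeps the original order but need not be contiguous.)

5

Track the smallest tail for each achievable length (allowing ties):
4 → extends → [4]
1 → replaces 4 → [1]
5 → extends → [1, 5]
6 → extends → [1, 5, 6]
7 → extends → [1, 5, 6, 7]
3 → replaces 5 → [1, 3, 6, 7]
8 → extends → [1, 3, 6, 7, 8]
2 → replaces 3 → [1, 2, 6, 7, 8]
Five tails, so the longest non-decreasing subsequence has length 5 (e.g. 4, 5, 6, 7, 8).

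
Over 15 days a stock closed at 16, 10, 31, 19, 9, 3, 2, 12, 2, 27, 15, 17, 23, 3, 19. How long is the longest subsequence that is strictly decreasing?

5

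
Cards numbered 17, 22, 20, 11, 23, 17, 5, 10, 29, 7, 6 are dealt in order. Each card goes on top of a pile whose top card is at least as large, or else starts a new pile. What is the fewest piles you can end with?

4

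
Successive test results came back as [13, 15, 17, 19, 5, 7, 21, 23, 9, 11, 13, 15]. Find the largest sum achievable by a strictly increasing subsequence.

Let S[i] be the best sum of a strictly increasing subsequence ending at i:
i:       1   2   3   4   5   6   7   8   9  10  11  12
a[i]:   13  15  17  19   5   7  21  23   9  11  13  15
S:      13  28  45  64   5  12  85 108  21  32  45  60
Maximum is 108 (e.g. 13 + 15 + 17 + 19 + 21 + 23).

108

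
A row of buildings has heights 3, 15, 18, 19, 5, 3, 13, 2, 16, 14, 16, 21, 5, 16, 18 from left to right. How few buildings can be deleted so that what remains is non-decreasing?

8

Fewest deletions = n − (longest non-decreasing subsequence).
Patience tails:
3 → extends → [3]
15 → extends → [3, 15]
18 → extends → [3, 15, 18]
19 → extends → [3, 15, 18, 19]
5 → replaces 15 → [3, 5, 18, 19]
3 → replaces 5 → [3, 3, 18, 19]
13 → replaces 18 → [3, 3, 13, 19]
2 → replaces 3 → [2, 3, 13, 19]
16 → replaces 19 → [2, 3, 13, 16]
14 → replaces 16 → [2, 3, 13, 14]
16 → extends → [2, 3, 13, 14, 16]
21 → extends → [2, 3, 13, 14, 16, 21]
5 → replaces 13 → [2, 3, 5, 14, 16, 21]
16 → replaces 21 → [2, 3, 5, 14, 16, 16]
18 → extends → [2, 3, 5, 14, 16, 16, 18]
Longest non-decreasing subsequence has length 7, so deletions = 15 − 7 = 8.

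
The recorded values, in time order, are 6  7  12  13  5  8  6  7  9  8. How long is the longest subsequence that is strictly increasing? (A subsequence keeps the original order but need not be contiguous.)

4

Let dp[i] be the length of the longest such subsequence ending at index i:
i:      1  2  3  4  5  6  7  8  9 10
a[i]:   6  7 12 13  5  8  6  7  9  8
dp:     1  2  3  4  1  3  2  3  4  4
Maximum dp value is 4.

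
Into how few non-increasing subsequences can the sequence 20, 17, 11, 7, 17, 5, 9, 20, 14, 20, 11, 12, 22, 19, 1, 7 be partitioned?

5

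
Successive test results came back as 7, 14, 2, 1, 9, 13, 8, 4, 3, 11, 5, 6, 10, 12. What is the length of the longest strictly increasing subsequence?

6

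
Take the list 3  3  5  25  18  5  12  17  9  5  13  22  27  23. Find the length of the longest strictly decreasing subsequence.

Negate each value so 'decreasing' becomes 'increasing', then run patience tails on the negated sequence:
-3 → extends → [-3]
-3 → already a tail → [-3]
-5 → replaces -3 → [-5]
-25 → replaces -5 → [-25]
-18 → extends → [-25, -18]
-5 → extends → [-25, -18, -5]
-12 → replaces -5 → [-25, -18, -12]
-17 → replaces -12 → [-25, -18, -17]
-9 → extends → [-25, -18, -17, -9]
-5 → extends → [-25, -18, -17, -9, -5]
-13 → replaces -9 → [-25, -18, -17, -13, -5]
-22 → replaces -18 → [-25, -22, -17, -13, -5]
-27 → replaces -25 → [-27, -22, -17, -13, -5]
-23 → replaces -22 → [-27, -23, -17, -13, -5]
Five tails, so the longest strictly decreasing subsequence of the original has length 5.

5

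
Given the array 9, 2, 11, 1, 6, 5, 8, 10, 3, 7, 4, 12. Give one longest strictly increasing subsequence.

2, 6, 8, 10, 12

Patience tails give the LIS length; then backtrack through the dp parents:
9 → extends → [9]
2 → replaces 9 → [2]
11 → extends → [2, 11]
1 → replaces 2 → [1, 11]
6 → replaces 11 → [1, 6]
5 → replaces 6 → [1, 5]
8 → extends → [1, 5, 8]
10 → extends → [1, 5, 8, 10]
3 → replaces 5 → [1, 3, 8, 10]
7 → replaces 8 → [1, 3, 7, 10]
4 → replaces 7 → [1, 3, 4, 10]
12 → extends → [1, 3, 4, 10, 12]
Length 5; one witness is 2, 6, 8, 10, 12.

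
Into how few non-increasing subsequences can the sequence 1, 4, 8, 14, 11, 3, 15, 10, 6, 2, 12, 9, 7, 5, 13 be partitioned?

6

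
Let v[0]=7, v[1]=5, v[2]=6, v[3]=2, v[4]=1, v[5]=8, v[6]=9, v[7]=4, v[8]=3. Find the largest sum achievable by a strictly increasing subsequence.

28

Let S[i] be the best sum of a strictly increasing subsequence ending at i:
i:      0  1  2  3  4  5  6  7  8
v[i]:   7  5  6  2  1  8  9  4  3
S:      7  5 11  2  1 19 28  6  5
Maximum is 28 (e.g. 5 + 6 + 8 + 9).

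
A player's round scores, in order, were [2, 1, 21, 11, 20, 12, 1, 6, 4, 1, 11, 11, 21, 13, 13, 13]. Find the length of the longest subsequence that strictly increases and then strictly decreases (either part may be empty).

inc[i] = longest strictly increasing subsequence ending at i; dec[i] = longest strictly decreasing subsequence starting at i:
i:      1  2  3  4  5  6  7  8  9 10 11 12 13 14 15 16
a[i]:   2  1 21 11 20 12  1  6  4  1 11 11 21 13 13 13
inc:    1  1  2  2  3  3  1  2  2  1  3  3  4  4  4  4
dec:    2  1  6  4  5  4  1  3  2  1  1  1  2  1  1  1
Best peak at i=3 (value 21): inc=2, dec=6, length 2+6−1 = 7.

7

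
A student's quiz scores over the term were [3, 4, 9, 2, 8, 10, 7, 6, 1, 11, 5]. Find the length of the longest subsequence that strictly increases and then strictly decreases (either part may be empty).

inc[i] = longest strictly increasing subsequence ending at i; dec[i] = longest strictly decreasing subsequence starting at i:
i:      1  2  3  4  5  6  7  8  9 10 11
a[i]:   3  4  9  2  8 10  7  6  1 11  5
inc:    1  2  3  1  3  4  3  3  1  5  3
dec:    3  3  5  2  4  4  3  2  1  2  1
Best peak at i=3 (value 9): inc=3, dec=5, length 3+5−1 = 7.

7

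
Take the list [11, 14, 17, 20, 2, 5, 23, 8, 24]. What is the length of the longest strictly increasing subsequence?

6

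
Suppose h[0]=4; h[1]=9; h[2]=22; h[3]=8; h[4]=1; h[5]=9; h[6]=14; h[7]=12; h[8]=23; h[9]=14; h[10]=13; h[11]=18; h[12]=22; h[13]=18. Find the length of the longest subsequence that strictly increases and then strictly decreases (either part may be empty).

inc[i] = longest strictly increasing subsequence ending at i; dec[i] = longest strictly decreasing subsequence starting at i:
i:      0  1  2  3  4  5  6  7  8  9 10 11 12 13
h[i]:   4  9 22  8  1  9 14 12 23 14 13 18 22 18
inc:    1  2  3  2  1  3  4  4  5  5  5  6  7  6
dec:    2  3  3  2  1  1  2  1  3  2  1  1  2  1
Best peak at i=12 (value 22): inc=7, dec=2, length 7+2−1 = 8.

8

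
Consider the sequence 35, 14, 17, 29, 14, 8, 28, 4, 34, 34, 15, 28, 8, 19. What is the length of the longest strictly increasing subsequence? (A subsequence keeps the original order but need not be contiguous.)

4

Let dp[i] be the length of the longest such subsequence ending at index i:
i:      1  2  3  4  5  6  7  8  9 10 11 12 13 14
a[i]:  35 14 17 29 14  8 28  4 34 34 15 28  8 19
dp:     1  1  2  3  1  1  3  1  4  4  2  3  2  3
Maximum dp value is 4.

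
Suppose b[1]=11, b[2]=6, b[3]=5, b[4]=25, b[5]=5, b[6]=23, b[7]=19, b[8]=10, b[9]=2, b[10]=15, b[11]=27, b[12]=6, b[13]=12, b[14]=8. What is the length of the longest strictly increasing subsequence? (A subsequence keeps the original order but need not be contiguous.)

4

Track the smallest tail for each achievable length (strict):
11 → extends → [11]
6 → replaces 11 → [6]
5 → replaces 6 → [5]
25 → extends → [5, 25]
5 → already a tail → [5, 25]
23 → replaces 25 → [5, 23]
19 → replaces 23 → [5, 19]
10 → replaces 19 → [5, 10]
2 → replaces 5 → [2, 10]
15 → extends → [2, 10, 15]
27 → extends → [2, 10, 15, 27]
6 → replaces 10 → [2, 6, 15, 27]
12 → replaces 15 → [2, 6, 12, 27]
8 → replaces 12 → [2, 6, 8, 27]
Four tails, so the longest strictly increasing subsequence has length 4 (e.g. 6, 10, 15, 27).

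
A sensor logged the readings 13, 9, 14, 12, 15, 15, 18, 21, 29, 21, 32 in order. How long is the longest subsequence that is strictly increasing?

7

Let dp[i] be the length of the longest such subsequence ending at index i:
i:      1  2  3  4  5  6  7  8  9 10 11
a[i]:  13  9 14 12 15 15 18 21 29 21 32
dp:     1  1  2  2  3  3  4  5  6  5  7
Maximum dp value is 7.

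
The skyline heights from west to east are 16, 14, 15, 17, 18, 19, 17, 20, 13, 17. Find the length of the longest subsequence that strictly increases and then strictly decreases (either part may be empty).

inc[i] = longest strictly increasing subsequence ending at i; dec[i] = longest strictly decreasing subsequence starting at i:
i:      1  2  3  4  5  6  7  8  9 10
a[i]:  16 14 15 17 18 19 17 20 13 17
inc:    1  1  2  3  4  5  3  6  1  3
dec:    3  2  2  2  3  3  2  2  1  1
Best peak at i=6 (value 19): inc=5, dec=3, length 5+3−1 = 7.

7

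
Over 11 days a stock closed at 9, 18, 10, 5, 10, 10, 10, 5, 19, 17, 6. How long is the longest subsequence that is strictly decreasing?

3

Negate each value so 'decreasing' becomes 'increasing', then run patience tails on the negated sequence:
-9 → extends → [-9]
-18 → replaces -9 → [-18]
-10 → extends → [-18, -10]
-5 → extends → [-18, -10, -5]
-10 → already a tail → [-18, -10, -5]
-10 → already a tail → [-18, -10, -5]
-10 → already a tail → [-18, -10, -5]
-5 → already a tail → [-18, -10, -5]
-19 → replaces -18 → [-19, -10, -5]
-17 → replaces -10 → [-19, -17, -5]
-6 → replaces -5 → [-19, -17, -6]
Three tails, so the longest strictly decreasing subsequence of the original has length 3.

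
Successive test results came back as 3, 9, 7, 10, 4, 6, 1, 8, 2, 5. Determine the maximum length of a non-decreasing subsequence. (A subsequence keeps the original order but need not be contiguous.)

Track the smallest tail for each achievable length (allowing ties):
3 → extends → [3]
9 → extends → [3, 9]
7 → replaces 9 → [3, 7]
10 → extends → [3, 7, 10]
4 → replaces 7 → [3, 4, 10]
6 → replaces 10 → [3, 4, 6]
1 → replaces 3 → [1, 4, 6]
8 → extends → [1, 4, 6, 8]
2 → replaces 4 → [1, 2, 6, 8]
5 → replaces 6 → [1, 2, 5, 8]
Four tails, so the longest non-decreasing subsequence has length 4 (e.g. 3, 4, 6, 8).

4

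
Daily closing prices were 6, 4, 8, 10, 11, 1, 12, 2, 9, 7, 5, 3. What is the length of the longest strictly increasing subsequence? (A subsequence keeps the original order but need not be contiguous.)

Track the smallest tail for each achievable length (strict):
6 → extends → [6]
4 → replaces 6 → [4]
8 → extends → [4, 8]
10 → extends → [4, 8, 10]
11 → extends → [4, 8, 10, 11]
1 → replaces 4 → [1, 8, 10, 11]
12 → extends → [1, 8, 10, 11, 12]
2 → replaces 8 → [1, 2, 10, 11, 12]
9 → replaces 10 → [1, 2, 9, 11, 12]
7 → replaces 9 → [1, 2, 7, 11, 12]
5 → replaces 7 → [1, 2, 5, 11, 12]
3 → replaces 5 → [1, 2, 3, 11, 12]
Five tails, so the longest strictly increasing subsequence has length 5 (e.g. 6, 8, 10, 11, 12).

5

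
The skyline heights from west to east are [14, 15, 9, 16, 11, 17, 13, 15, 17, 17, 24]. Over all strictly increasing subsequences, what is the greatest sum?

Let S[i] be the best sum of a strictly increasing subsequence ending at i:
i:      1  2  3  4  5  6  7  8  9 10 11
a[i]:  14 15  9 16 11 17 13 15 17 17 24
S:     14 29  9 45 20 62 33 48 65 65 89
Maximum is 89 (e.g. 9 + 11 + 13 + 15 + 17 + 24).

89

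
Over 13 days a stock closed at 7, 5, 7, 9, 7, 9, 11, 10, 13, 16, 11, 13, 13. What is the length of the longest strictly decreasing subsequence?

2

Negate each value so 'decreasing' becomes 'increasing', then run patience tails on the negated sequence:
-7 → extends → [-7]
-5 → extends → [-7, -5]
-7 → already a tail → [-7, -5]
-9 → replaces -7 → [-9, -5]
-7 → replaces -5 → [-9, -7]
-9 → already a tail → [-9, -7]
-11 → replaces -9 → [-11, -7]
-10 → replaces -7 → [-11, -10]
-13 → replaces -11 → [-13, -10]
-16 → replaces -13 → [-16, -10]
-11 → replaces -10 → [-16, -11]
-13 → replaces -11 → [-16, -13]
-13 → already a tail → [-16, -13]
Two tails, so the longest strictly decreasing subsequence of the original has length 2.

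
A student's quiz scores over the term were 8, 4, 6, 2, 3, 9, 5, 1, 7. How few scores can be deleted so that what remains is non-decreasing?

5

Fewest deletions = n − (longest non-decreasing subsequence).
Patience tails:
8 → extends → [8]
4 → replaces 8 → [4]
6 → extends → [4, 6]
2 → replaces 4 → [2, 6]
3 → replaces 6 → [2, 3]
9 → extends → [2, 3, 9]
5 → replaces 9 → [2, 3, 5]
1 → replaces 2 → [1, 3, 5]
7 → extends → [1, 3, 5, 7]
Longest non-decreasing subsequence has length 4, so deletions = 9 − 4 = 5.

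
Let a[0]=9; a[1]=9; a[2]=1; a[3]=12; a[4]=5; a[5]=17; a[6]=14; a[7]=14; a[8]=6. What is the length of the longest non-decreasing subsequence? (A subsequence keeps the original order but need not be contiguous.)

5

Let dp[i] be the length of the longest such subsequence ending at index i:
i:      0  1  2  3  4  5  6  7  8
a[i]:   9  9  1 12  5 17 14 14  6
dp:     1  2  1  3  2  4  4  5  3
Maximum dp value is 5.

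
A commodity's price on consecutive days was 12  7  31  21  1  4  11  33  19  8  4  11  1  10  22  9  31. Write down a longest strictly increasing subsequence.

1, 4, 11, 19, 22, 31

Patience tails give the LIS length; then backtrack through the dp parents:
12 → extends → [12]
7 → replaces 12 → [7]
31 → extends → [7, 31]
21 → replaces 31 → [7, 21]
1 → replaces 7 → [1, 21]
4 → replaces 21 → [1, 4]
11 → extends → [1, 4, 11]
33 → extends → [1, 4, 11, 33]
19 → replaces 33 → [1, 4, 11, 19]
8 → replaces 11 → [1, 4, 8, 19]
4 → already a tail → [1, 4, 8, 19]
11 → replaces 19 → [1, 4, 8, 11]
1 → already a tail → [1, 4, 8, 11]
10 → replaces 11 → [1, 4, 8, 10]
22 → extends → [1, 4, 8, 10, 22]
9 → replaces 10 → [1, 4, 8, 9, 22]
31 → extends → [1, 4, 8, 9, 22, 31]
Length 6; one witness is 1, 4, 11, 19, 22, 31.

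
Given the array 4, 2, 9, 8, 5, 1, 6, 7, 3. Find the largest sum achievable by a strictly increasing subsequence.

Let S[i] be the best sum of a strictly increasing subsequence ending at i:
i:      1  2  3  4  5  6  7  8  9
a[i]:   4  2  9  8  5  1  6  7  3
S:      4  2 13 12  9  1 15 22  5
Maximum is 22 (e.g. 4 + 5 + 6 + 7).

22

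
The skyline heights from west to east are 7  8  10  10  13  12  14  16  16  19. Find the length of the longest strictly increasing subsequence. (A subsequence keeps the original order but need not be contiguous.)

7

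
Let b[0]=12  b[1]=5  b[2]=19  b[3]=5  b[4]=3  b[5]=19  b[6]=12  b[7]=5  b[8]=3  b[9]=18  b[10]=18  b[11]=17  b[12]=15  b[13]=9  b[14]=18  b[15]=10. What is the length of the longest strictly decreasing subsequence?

Let dp[i] be the longest strictly decreasing subsequence ending at i:
i:      0  1  2  3  4  5  6  7  8  9 10 11 12 13 14 15
b[i]:  12  5 19  5  3 19 12  5  3 18 18 17 15  9 18 10
dp:     1  2  1  2  3  1  2  3  4  2  2  3  4  5  2  5
Maximum is 5.

5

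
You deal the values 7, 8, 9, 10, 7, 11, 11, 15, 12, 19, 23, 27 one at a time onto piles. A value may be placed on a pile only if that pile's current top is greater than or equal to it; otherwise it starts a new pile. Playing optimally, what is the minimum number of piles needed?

9

The minimum number of non-increasing subsequences covering a sequence equals the length of its longest strictly increasing subsequence.
LIS length is 9 (e.g. 7, 8, 9, 10, 11, 15, 19, 23, 27), so 9 piles are needed.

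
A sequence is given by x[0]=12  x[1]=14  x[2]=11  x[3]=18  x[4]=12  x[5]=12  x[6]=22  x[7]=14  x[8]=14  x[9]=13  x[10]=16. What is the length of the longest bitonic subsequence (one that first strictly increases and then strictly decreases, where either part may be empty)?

6

inc[i] = longest strictly increasing subsequence ending at i; dec[i] = longest strictly decreasing subsequence starting at i:
i:      0  1  2  3  4  5  6  7  8  9 10
x[i]:  12 14 11 18 12 12 22 14 14 13 16
inc:    1  2  1  3  2  2  4  3  3  3  4
dec:    2  2  1  3  1  1  3  2  2  1  1
Best peak at i=6 (value 22): inc=4, dec=3, length 4+3−1 = 6.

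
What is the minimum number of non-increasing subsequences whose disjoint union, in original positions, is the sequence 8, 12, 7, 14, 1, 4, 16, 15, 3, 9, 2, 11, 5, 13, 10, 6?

5

Place each on the leftmost legal pile:
8 → new pile 1 (tops now [8])
12 → new pile 2 (tops now [8, 12])
7 → pile 1 (tops now [7, 12])
14 → new pile 3 (tops now [7, 12, 14])
1 → pile 1 (tops now [1, 12, 14])
4 → pile 2 (tops now [1, 4, 14])
16 → new pile 4 (tops now [1, 4, 14, 16])
15 → pile 4 (tops now [1, 4, 14, 15])
3 → pile 2 (tops now [1, 3, 14, 15])
9 → pile 3 (tops now [1, 3, 9, 15])
2 → pile 2 (tops now [1, 2, 9, 15])
11 → pile 4 (tops now [1, 2, 9, 11])
5 → pile 3 (tops now [1, 2, 5, 11])
13 → new pile 5 (tops now [1, 2, 5, 11, 13])
10 → pile 4 (tops now [1, 2, 5, 10, 13])
6 → pile 4 (tops now [1, 2, 5, 6, 13])
Five piles.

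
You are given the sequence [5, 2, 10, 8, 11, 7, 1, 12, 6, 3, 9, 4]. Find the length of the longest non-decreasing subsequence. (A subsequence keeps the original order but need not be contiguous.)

4

Let dp[i] be the length of the longest such subsequence ending at index i:
i:      1  2  3  4  5  6  7  8  9 10 11 12
a[i]:   5  2 10  8 11  7  1 12  6  3  9  4
dp:     1  1  2  2  3  2  1  4  2  2  3  3
Maximum dp value is 4.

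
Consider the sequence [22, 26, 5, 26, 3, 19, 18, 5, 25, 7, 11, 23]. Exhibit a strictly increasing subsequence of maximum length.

3, 5, 7, 11, 23

Patience tails give the LIS length; then backtrack through the dp parents:
22 → extends → [22]
26 → extends → [22, 26]
5 → replaces 22 → [5, 26]
26 → already a tail → [5, 26]
3 → replaces 5 → [3, 26]
19 → replaces 26 → [3, 19]
18 → replaces 19 → [3, 18]
5 → replaces 18 → [3, 5]
25 → extends → [3, 5, 25]
7 → replaces 25 → [3, 5, 7]
11 → extends → [3, 5, 7, 11]
23 → extends → [3, 5, 7, 11, 23]
Length 5; one witness is 3, 5, 7, 11, 23.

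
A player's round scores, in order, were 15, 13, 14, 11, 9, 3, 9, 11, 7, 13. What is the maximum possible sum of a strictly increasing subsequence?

Let S[i] be the best sum of a strictly increasing subsequence ending at i:
i:      1  2  3  4  5  6  7  8  9 10
a[i]:  15 13 14 11  9  3  9 11  7 13
S:     15 13 27 11  9  3 12 23 10 36
Maximum is 36 (e.g. 3 + 9 + 11 + 13).

36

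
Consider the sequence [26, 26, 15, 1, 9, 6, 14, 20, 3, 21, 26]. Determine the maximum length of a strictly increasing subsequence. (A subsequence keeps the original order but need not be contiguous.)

Track the smallest tail for each achievable length (strict):
26 → extends → [26]
26 → already a tail → [26]
15 → replaces 26 → [15]
1 → replaces 15 → [1]
9 → extends → [1, 9]
6 → replaces 9 → [1, 6]
14 → extends → [1, 6, 14]
20 → extends → [1, 6, 14, 20]
3 → replaces 6 → [1, 3, 14, 20]
21 → extends → [1, 3, 14, 20, 21]
26 → extends → [1, 3, 14, 20, 21, 26]
Six tails, so the longest strictly increasing subsequence has length 6 (e.g. 1, 9, 14, 20, 21, 26).

6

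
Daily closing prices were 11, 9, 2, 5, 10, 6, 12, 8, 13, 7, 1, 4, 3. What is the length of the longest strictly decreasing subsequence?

6

Let dp[i] be the longest strictly decreasing subsequence ending at i:
i:      1  2  3  4  5  6  7  8  9 10 11 12 13
a[i]:  11  9  2  5 10  6 12  8 13  7  1  4  3
dp:     1  2  3  3  2  3  1  3  1  4  5  5  6
Maximum is 6.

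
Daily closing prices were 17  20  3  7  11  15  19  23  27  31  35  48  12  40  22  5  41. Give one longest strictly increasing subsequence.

Patience tails give the LIS length; then backtrack through the dp parents:
17 → extends → [17]
20 → extends → [17, 20]
3 → replaces 17 → [3, 20]
7 → replaces 20 → [3, 7]
11 → extends → [3, 7, 11]
15 → extends → [3, 7, 11, 15]
19 → extends → [3, 7, 11, 15, 19]
23 → extends → [3, 7, 11, 15, 19, 23]
27 → extends → [3, 7, 11, 15, 19, 23, 27]
31 → extends → [3, 7, 11, 15, 19, 23, 27, 31]
35 → extends → [3, 7, 11, 15, 19, 23, 27, 31, 35]
48 → extends → [3, 7, 11, 15, 19, 23, 27, 31, 35, 48]
12 → replaces 15 → [3, 7, 11, 12, 19, 23, 27, 31, 35, 48]
40 → replaces 48 → [3, 7, 11, 12, 19, 23, 27, 31, 35, 40]
22 → replaces 23 → [3, 7, 11, 12, 19, 22, 27, 31, 35, 40]
5 → replaces 7 → [3, 5, 11, 12, 19, 22, 27, 31, 35, 40]
41 → extends → [3, 5, 11, 12, 19, 22, 27, 31, 35, 40, 41]
Length 11; one witness is 3, 7, 11, 15, 19, 23, 27, 31, 35, 40, 41.

3, 7, 11, 15, 19, 23, 27, 31, 35, 40, 41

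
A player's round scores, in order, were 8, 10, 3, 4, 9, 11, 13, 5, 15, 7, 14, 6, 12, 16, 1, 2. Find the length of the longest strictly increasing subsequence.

Track the smallest tail for each achievable length (strict):
8 → extends → [8]
10 → extends → [8, 10]
3 → replaces 8 → [3, 10]
4 → replaces 10 → [3, 4]
9 → extends → [3, 4, 9]
11 → extends → [3, 4, 9, 11]
13 → extends → [3, 4, 9, 11, 13]
5 → replaces 9 → [3, 4, 5, 11, 13]
15 → extends → [3, 4, 5, 11, 13, 15]
7 → replaces 11 → [3, 4, 5, 7, 13, 15]
14 → replaces 15 → [3, 4, 5, 7, 13, 14]
6 → replaces 7 → [3, 4, 5, 6, 13, 14]
12 → replaces 13 → [3, 4, 5, 6, 12, 14]
16 → extends → [3, 4, 5, 6, 12, 14, 16]
1 → replaces 3 → [1, 4, 5, 6, 12, 14, 16]
2 → replaces 4 → [1, 2, 5, 6, 12, 14, 16]
Seven tails, so the longest strictly increasing subsequence has length 7 (e.g. 3, 4, 9, 11, 13, 15, 16).

7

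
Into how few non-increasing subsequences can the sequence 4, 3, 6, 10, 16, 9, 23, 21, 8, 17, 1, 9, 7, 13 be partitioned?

Place each on the leftmost legal pile:
4 → new pile 1 (tops now [4])
3 → pile 1 (tops now [3])
6 → new pile 2 (tops now [3, 6])
10 → new pile 3 (tops now [3, 6, 10])
16 → new pile 4 (tops now [3, 6, 10, 16])
9 → pile 3 (tops now [3, 6, 9, 16])
23 → new pile 5 (tops now [3, 6, 9, 16, 23])
21 → pile 5 (tops now [3, 6, 9, 16, 21])
8 → pile 3 (tops now [3, 6, 8, 16, 21])
17 → pile 5 (tops now [3, 6, 8, 16, 17])
1 → pile 1 (tops now [1, 6, 8, 16, 17])
9 → pile 4 (tops now [1, 6, 8, 9, 17])
7 → pile 3 (tops now [1, 6, 7, 9, 17])
13 → pile 5 (tops now [1, 6, 7, 9, 13])
Five piles.

5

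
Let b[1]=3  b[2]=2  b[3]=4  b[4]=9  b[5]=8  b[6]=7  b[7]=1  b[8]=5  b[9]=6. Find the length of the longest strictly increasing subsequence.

Track the smallest tail for each achievable length (strict):
3 → extends → [3]
2 → replaces 3 → [2]
4 → extends → [2, 4]
9 → extends → [2, 4, 9]
8 → replaces 9 → [2, 4, 8]
7 → replaces 8 → [2, 4, 7]
1 → replaces 2 → [1, 4, 7]
5 → replaces 7 → [1, 4, 5]
6 → extends → [1, 4, 5, 6]
Four tails, so the longest strictly increasing subsequence has length 4 (e.g. 3, 4, 5, 6).

4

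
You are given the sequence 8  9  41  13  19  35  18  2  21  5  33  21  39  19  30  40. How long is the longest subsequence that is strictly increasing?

Track the smallest tail for each achievable length (strict):
8 → extends → [8]
9 → extends → [8, 9]
41 → extends → [8, 9, 41]
13 → replaces 41 → [8, 9, 13]
19 → extends → [8, 9, 13, 19]
35 → extends → [8, 9, 13, 19, 35]
18 → replaces 19 → [8, 9, 13, 18, 35]
2 → replaces 8 → [2, 9, 13, 18, 35]
21 → replaces 35 → [2, 9, 13, 18, 21]
5 → replaces 9 → [2, 5, 13, 18, 21]
33 → extends → [2, 5, 13, 18, 21, 33]
21 → already a tail → [2, 5, 13, 18, 21, 33]
39 → extends → [2, 5, 13, 18, 21, 33, 39]
19 → replaces 21 → [2, 5, 13, 18, 19, 33, 39]
30 → replaces 33 → [2, 5, 13, 18, 19, 30, 39]
40 → extends → [2, 5, 13, 18, 19, 30, 39, 40]
Eight tails, so the longest strictly increasing subsequence has length 8 (e.g. 8, 9, 13, 19, 21, 33, 39, 40).

8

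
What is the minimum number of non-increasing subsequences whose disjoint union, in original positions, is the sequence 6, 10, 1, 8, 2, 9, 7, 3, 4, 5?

5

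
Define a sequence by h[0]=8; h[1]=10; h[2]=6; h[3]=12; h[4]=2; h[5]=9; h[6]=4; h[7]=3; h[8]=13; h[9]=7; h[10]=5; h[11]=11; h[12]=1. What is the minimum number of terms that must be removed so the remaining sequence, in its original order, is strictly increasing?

Fewest deletions = n − (longest strictly increasing subsequence).
i:      0  1  2  3  4  5  6  7  8  9 10 11 12
h[i]:   8 10  6 12  2  9  4  3 13  7  5 11  1
dp:     1  2  1  3  1  2  2  2  4  3  3  4  1
max dp = 4, so deletions = 13 − 4 = 9.

9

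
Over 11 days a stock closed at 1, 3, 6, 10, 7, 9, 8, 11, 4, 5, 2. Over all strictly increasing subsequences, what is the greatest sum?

37

Let S[i] be the best sum of a strictly increasing subsequence ending at i:
i:      1  2  3  4  5  6  7  8  9 10 11
a[i]:   1  3  6 10  7  9  8 11  4  5  2
S:      1  4 10 20 17 26 25 37  8 13  3
Maximum is 37 (e.g. 1 + 3 + 6 + 7 + 9 + 11).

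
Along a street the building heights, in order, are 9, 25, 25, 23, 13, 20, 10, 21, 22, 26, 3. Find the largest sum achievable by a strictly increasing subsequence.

Let S[i] be the best sum of a strictly increasing subsequence ending at i:
i:       1   2   3   4   5   6   7   8   9  10  11
a[i]:    9  25  25  23  13  20  10  21  22  26   3
S:       9  34  34  32  22  42  19  63  85 111   3
Maximum is 111 (e.g. 9 + 13 + 20 + 21 + 22 + 26).

111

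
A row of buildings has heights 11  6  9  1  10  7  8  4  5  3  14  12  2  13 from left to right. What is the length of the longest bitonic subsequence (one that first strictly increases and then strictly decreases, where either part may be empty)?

inc[i] = longest strictly increasing subsequence ending at i; dec[i] = longest strictly decreasing subsequence starting at i:
i:      1  2  3  4  5  6  7  8  9 10 11 12 13 14
a[i]:  11  6  9  1 10  7  8  4  5  3 14 12  2 13
inc:    1  1  2  1  3  2  3  2  3  2  4  4  2  5
dec:    6  4  5  1  5  4  4  3  3  2  3  2  1  1
Best peak at i=5 (value 10): inc=3, dec=5, length 3+5−1 = 7.

7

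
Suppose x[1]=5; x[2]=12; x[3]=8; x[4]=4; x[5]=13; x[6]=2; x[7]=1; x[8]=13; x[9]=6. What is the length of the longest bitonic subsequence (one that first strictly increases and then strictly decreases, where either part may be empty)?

6

inc[i] = longest strictly increasing subsequence ending at i; dec[i] = longest strictly decreasing subsequence starting at i:
i:      1  2  3  4  5  6  7  8  9
x[i]:   5 12  8  4 13  2  1 13  6
inc:    1  2  2  1  3  1  1  3  2
dec:    4  5  4  3  3  2  1  2  1
Best peak at i=2 (value 12): inc=2, dec=5, length 2+5−1 = 6.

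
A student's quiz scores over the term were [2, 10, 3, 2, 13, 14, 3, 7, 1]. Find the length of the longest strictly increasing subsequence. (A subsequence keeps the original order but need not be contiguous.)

Let dp[i] be the length of the longest such subsequence ending at index i:
i:      1  2  3  4  5  6  7  8  9
a[i]:   2 10  3  2 13 14  3  7  1
dp:     1  2  2  1  3  4  2  3  1
Maximum dp value is 4.

4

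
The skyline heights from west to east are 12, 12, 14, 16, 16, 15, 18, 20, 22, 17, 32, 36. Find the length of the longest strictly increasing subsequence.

8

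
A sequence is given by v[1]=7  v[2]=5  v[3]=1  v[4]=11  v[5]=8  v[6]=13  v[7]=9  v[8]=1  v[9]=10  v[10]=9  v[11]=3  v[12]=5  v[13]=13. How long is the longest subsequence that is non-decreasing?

Track the smallest tail for each achievable length (allowing ties):
7 → extends → [7]
5 → replaces 7 → [5]
1 → replaces 5 → [1]
11 → extends → [1, 11]
8 → replaces 11 → [1, 8]
13 → extends → [1, 8, 13]
9 → replaces 13 → [1, 8, 9]
1 → replaces 8 → [1, 1, 9]
10 → extends → [1, 1, 9, 10]
9 → replaces 10 → [1, 1, 9, 9]
3 → replaces 9 → [1, 1, 3, 9]
5 → replaces 9 → [1, 1, 3, 5]
13 → extends → [1, 1, 3, 5, 13]
Five tails, so the longest non-decreasing subsequence has length 5 (e.g. 7, 8, 9, 10, 13).

5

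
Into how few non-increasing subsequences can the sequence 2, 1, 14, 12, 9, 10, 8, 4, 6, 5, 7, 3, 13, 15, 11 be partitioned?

The minimum number of non-increasing subsequences covering a sequence equals the length of its longest strictly increasing subsequence.
LIS length is 6 (e.g. 2, 4, 6, 7, 13, 15), so 6 piles are needed.

6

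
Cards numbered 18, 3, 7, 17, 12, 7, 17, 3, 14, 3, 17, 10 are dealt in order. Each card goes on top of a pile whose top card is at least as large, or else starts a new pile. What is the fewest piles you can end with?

Place each on the leftmost legal pile:
18 → new pile 1 (tops now [18])
3 → pile 1 (tops now [3])
7 → new pile 2 (tops now [3, 7])
17 → new pile 3 (tops now [3, 7, 17])
12 → pile 3 (tops now [3, 7, 12])
7 → pile 2 (tops now [3, 7, 12])
17 → new pile 4 (tops now [3, 7, 12, 17])
3 → pile 1 (tops now [3, 7, 12, 17])
14 → pile 4 (tops now [3, 7, 12, 14])
3 → pile 1 (tops now [3, 7, 12, 14])
17 → new pile 5 (tops now [3, 7, 12, 14, 17])
10 → pile 3 (tops now [3, 7, 10, 14, 17])
Five piles.

5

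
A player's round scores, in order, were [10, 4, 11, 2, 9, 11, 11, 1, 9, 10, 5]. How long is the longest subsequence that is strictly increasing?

3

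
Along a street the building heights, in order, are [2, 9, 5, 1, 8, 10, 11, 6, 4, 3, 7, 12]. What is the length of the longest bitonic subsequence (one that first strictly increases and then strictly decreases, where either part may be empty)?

inc[i] = longest strictly increasing subsequence ending at i; dec[i] = longest strictly decreasing subsequence starting at i:
i:      1  2  3  4  5  6  7  8  9 10 11 12
a[i]:   2  9  5  1  8 10 11  6  4  3  7 12
inc:    1  2  2  1  3  4  5  3  2  2  4  6
dec:    2  5  3  1  4  4  4  3  2  1  1  1
Best peak at i=7 (value 11): inc=5, dec=4, length 5+4−1 = 8.

8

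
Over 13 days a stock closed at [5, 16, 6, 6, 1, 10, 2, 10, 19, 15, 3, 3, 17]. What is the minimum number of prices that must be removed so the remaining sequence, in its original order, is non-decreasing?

Fewest deletions = n − (longest non-decreasing subsequence).
Patience tails:
5 → extends → [5]
16 → extends → [5, 16]
6 → replaces 16 → [5, 6]
6 → extends → [5, 6, 6]
1 → replaces 5 → [1, 6, 6]
10 → extends → [1, 6, 6, 10]
2 → replaces 6 → [1, 2, 6, 10]
10 → extends → [1, 2, 6, 10, 10]
19 → extends → [1, 2, 6, 10, 10, 19]
15 → replaces 19 → [1, 2, 6, 10, 10, 15]
3 → replaces 6 → [1, 2, 3, 10, 10, 15]
3 → replaces 10 → [1, 2, 3, 3, 10, 15]
17 → extends → [1, 2, 3, 3, 10, 15, 17]
Longest non-decreasing subsequence has length 7, so deletions = 13 − 7 = 6.

6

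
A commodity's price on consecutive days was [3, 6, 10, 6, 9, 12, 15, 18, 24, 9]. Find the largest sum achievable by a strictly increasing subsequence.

88

Let S[i] be the best sum of a strictly increasing subsequence ending at i:
i:      1  2  3  4  5  6  7  8  9 10
a[i]:   3  6 10  6  9 12 15 18 24  9
S:      3  9 19  9 18 31 46 64 88 18
Maximum is 88 (e.g. 3 + 6 + 10 + 12 + 15 + 18 + 24).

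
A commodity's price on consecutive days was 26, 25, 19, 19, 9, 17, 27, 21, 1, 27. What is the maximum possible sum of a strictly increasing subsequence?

74

Let S[i] be the best sum of a strictly increasing subsequence ending at i:
i:      1  2  3  4  5  6  7  8  9 10
a[i]:  26 25 19 19  9 17 27 21  1 27
S:     26 25 19 19  9 26 53 47  1 74
Maximum is 74 (e.g. 9 + 17 + 21 + 27).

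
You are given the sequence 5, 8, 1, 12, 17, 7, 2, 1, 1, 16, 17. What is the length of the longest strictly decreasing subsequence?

4

Let dp[i] be the longest strictly decreasing subsequence ending at i:
i:      1  2  3  4  5  6  7  8  9 10 11
a[i]:   5  8  1 12 17  7  2  1  1 16 17
dp:     1  1  2  1  1  2  3  4  4  2  1
Maximum is 4.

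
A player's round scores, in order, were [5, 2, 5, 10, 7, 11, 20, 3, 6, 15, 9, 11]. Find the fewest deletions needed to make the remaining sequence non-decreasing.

Fewest deletions = n − (longest non-decreasing subsequence).
i:      1  2  3  4  5  6  7  8  9 10 11 12
a[i]:   5  2  5 10  7 11 20  3  6 15  9 11
dp:     1  1  2  3  3  4  5  2  3  5  4  5
max dp = 5, so deletions = 12 − 5 = 7.

7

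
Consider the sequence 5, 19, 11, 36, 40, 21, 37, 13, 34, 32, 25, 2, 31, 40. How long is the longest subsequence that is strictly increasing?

6

Let dp[i] be the length of the longest such subsequence ending at index i:
i:      1  2  3  4  5  6  7  8  9 10 11 12 13 14
a[i]:   5 19 11 36 40 21 37 13 34 32 25  2 31 40
dp:     1  2  2  3  4  3  4  3  4  4  4  1  5  6
Maximum dp value is 6.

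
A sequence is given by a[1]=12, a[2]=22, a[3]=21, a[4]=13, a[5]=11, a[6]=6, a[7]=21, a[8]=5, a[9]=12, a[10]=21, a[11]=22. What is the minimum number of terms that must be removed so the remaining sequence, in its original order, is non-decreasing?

6

Fewest deletions = n − (longest non-decreasing subsequence).
Patience tails:
12 → extends → [12]
22 → extends → [12, 22]
21 → replaces 22 → [12, 21]
13 → replaces 21 → [12, 13]
11 → replaces 12 → [11, 13]
6 → replaces 11 → [6, 13]
21 → extends → [6, 13, 21]
5 → replaces 6 → [5, 13, 21]
12 → replaces 13 → [5, 12, 21]
21 → extends → [5, 12, 21, 21]
22 → extends → [5, 12, 21, 21, 22]
Longest non-decreasing subsequence has length 5, so deletions = 11 − 5 = 6.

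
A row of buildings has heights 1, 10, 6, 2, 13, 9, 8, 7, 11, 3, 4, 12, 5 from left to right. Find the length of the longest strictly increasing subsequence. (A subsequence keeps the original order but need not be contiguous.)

Track the smallest tail for each achievable length (strict):
1 → extends → [1]
10 → extends → [1, 10]
6 → replaces 10 → [1, 6]
2 → replaces 6 → [1, 2]
13 → extends → [1, 2, 13]
9 → replaces 13 → [1, 2, 9]
8 → replaces 9 → [1, 2, 8]
7 → replaces 8 → [1, 2, 7]
11 → extends → [1, 2, 7, 11]
3 → replaces 7 → [1, 2, 3, 11]
4 → replaces 11 → [1, 2, 3, 4]
12 → extends → [1, 2, 3, 4, 12]
5 → replaces 12 → [1, 2, 3, 4, 5]
Five tails, so the longest strictly increasing subsequence has length 5 (e.g. 1, 6, 9, 11, 12).

5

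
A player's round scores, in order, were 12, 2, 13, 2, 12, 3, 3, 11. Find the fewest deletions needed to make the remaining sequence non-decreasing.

Fewest deletions = n − (longest non-decreasing subsequence).
Patience tails:
12 → extends → [12]
2 → replaces 12 → [2]
13 → extends → [2, 13]
2 → replaces 13 → [2, 2]
12 → extends → [2, 2, 12]
3 → replaces 12 → [2, 2, 3]
3 → extends → [2, 2, 3, 3]
11 → extends → [2, 2, 3, 3, 11]
Longest non-decreasing subsequence has length 5, so deletions = 8 − 5 = 3.

3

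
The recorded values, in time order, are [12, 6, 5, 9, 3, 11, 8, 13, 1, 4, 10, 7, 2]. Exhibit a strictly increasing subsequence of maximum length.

6, 9, 11, 13

Patience tails give the LIS length; then backtrack through the dp parents:
12 → extends → [12]
6 → replaces 12 → [6]
5 → replaces 6 → [5]
9 → extends → [5, 9]
3 → replaces 5 → [3, 9]
11 → extends → [3, 9, 11]
8 → replaces 9 → [3, 8, 11]
13 → extends → [3, 8, 11, 13]
1 → replaces 3 → [1, 8, 11, 13]
4 → replaces 8 → [1, 4, 11, 13]
10 → replaces 11 → [1, 4, 10, 13]
7 → replaces 10 → [1, 4, 7, 13]
2 → replaces 4 → [1, 2, 7, 13]
Length 4; one witness is 6, 9, 11, 13.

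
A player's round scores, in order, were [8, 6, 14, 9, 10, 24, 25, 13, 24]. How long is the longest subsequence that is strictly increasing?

5

Let dp[i] be the length of the longest such subsequence ending at index i:
i:      1  2  3  4  5  6  7  8  9
a[i]:   8  6 14  9 10 24 25 13 24
dp:     1  1  2  2  3  4  5  4  5
Maximum dp value is 5.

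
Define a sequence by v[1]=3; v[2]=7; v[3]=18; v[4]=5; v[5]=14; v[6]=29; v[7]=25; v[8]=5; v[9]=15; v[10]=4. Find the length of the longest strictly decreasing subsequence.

4

Let dp[i] be the longest strictly decreasing subsequence ending at i:
i:      1  2  3  4  5  6  7  8  9 10
v[i]:   3  7 18  5 14 29 25  5 15  4
dp:     1  1  1  2  2  1  2  3  3  4
Maximum is 4.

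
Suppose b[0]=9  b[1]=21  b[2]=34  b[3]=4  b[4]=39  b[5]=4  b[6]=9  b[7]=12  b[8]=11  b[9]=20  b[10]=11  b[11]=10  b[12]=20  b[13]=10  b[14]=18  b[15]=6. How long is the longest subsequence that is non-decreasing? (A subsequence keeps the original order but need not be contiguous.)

Let dp[i] be the length of the longest such subsequence ending at index i:
i:      0  1  2  3  4  5  6  7  8  9 10 11 12 13 14 15
b[i]:   9 21 34  4 39  4  9 12 11 20 11 10 20 10 18  6
dp:     1  2  3  1  4  2  3  4  4  5  5  4  6  5  6  3
Maximum dp value is 6.

6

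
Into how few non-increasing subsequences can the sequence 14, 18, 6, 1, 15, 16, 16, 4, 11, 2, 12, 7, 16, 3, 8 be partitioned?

Place each on the leftmost legal pile:
14 → new pile 1 (tops now [14])
18 → new pile 2 (tops now [14, 18])
6 → pile 1 (tops now [6, 18])
1 → pile 1 (tops now [1, 18])
15 → pile 2 (tops now [1, 15])
16 → new pile 3 (tops now [1, 15, 16])
16 → pile 3 (tops now [1, 15, 16])
4 → pile 2 (tops now [1, 4, 16])
11 → pile 3 (tops now [1, 4, 11])
2 → pile 2 (tops now [1, 2, 11])
12 → new pile 4 (tops now [1, 2, 11, 12])
7 → pile 3 (tops now [1, 2, 7, 12])
16 → new pile 5 (tops now [1, 2, 7, 12, 16])
3 → pile 3 (tops now [1, 2, 3, 12, 16])
8 → pile 4 (tops now [1, 2, 3, 8, 16])
Five piles.

5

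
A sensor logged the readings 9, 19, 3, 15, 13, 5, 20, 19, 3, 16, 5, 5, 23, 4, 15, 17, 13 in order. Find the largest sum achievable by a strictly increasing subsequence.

Let S[i] be the best sum of a strictly increasing subsequence ending at i:
i:      1  2  3  4  5  6  7  8  9 10 11 12 13 14 15 16 17
a[i]:   9 19  3 15 13  5 20 19  3 16  5  5 23  4 15 17 13
S:      9 28  3 24 22  8 48 43  3 40  8  8 71  7 37 57 22
Maximum is 71 (e.g. 9 + 19 + 20 + 23).

71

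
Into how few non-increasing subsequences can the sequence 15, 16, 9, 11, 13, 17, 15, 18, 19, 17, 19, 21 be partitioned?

Place each on the leftmost legal pile:
15 → new pile 1 (tops now [15])
16 → new pile 2 (tops now [15, 16])
9 → pile 1 (tops now [9, 16])
11 → pile 2 (tops now [9, 11])
13 → new pile 3 (tops now [9, 11, 13])
17 → new pile 4 (tops now [9, 11, 13, 17])
15 → pile 4 (tops now [9, 11, 13, 15])
18 → new pile 5 (tops now [9, 11, 13, 15, 18])
19 → new pile 6 (tops now [9, 11, 13, 15, 18, 19])
17 → pile 5 (tops now [9, 11, 13, 15, 17, 19])
19 → pile 6 (tops now [9, 11, 13, 15, 17, 19])
21 → new pile 7 (tops now [9, 11, 13, 15, 17, 19, 21])
Seven piles.

7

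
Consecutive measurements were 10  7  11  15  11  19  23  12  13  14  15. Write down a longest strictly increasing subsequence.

10, 11, 12, 13, 14, 15

Patience tails give the LIS length; then backtrack through the dp parents:
10 → extends → [10]
7 → replaces 10 → [7]
11 → extends → [7, 11]
15 → extends → [7, 11, 15]
11 → already a tail → [7, 11, 15]
19 → extends → [7, 11, 15, 19]
23 → extends → [7, 11, 15, 19, 23]
12 → replaces 15 → [7, 11, 12, 19, 23]
13 → replaces 19 → [7, 11, 12, 13, 23]
14 → replaces 23 → [7, 11, 12, 13, 14]
15 → extends → [7, 11, 12, 13, 14, 15]
Length 6; one witness is 10, 11, 12, 13, 14, 15.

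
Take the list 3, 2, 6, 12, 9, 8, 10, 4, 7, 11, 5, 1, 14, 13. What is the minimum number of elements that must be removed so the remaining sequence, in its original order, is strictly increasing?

8

Fewest deletions = n − (longest strictly increasing subsequence).
i:      1  2  3  4  5  6  7  8  9 10 11 12 13 14
a[i]:   3  2  6 12  9  8 10  4  7 11  5  1 14 13
dp:     1  1  2  3  3  3  4  2  3  5  3  1  6  6
max dp = 6, so deletions = 14 − 6 = 8.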